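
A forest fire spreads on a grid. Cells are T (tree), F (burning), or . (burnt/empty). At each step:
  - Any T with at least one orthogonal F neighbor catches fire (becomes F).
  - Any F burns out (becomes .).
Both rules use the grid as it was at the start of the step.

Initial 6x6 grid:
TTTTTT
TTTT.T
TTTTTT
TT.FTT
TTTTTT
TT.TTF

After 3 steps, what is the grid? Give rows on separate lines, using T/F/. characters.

Step 1: 5 trees catch fire, 2 burn out
  TTTTTT
  TTTT.T
  TTTFTT
  TT..FT
  TTTFTF
  TT.TF.
Step 2: 7 trees catch fire, 5 burn out
  TTTTTT
  TTTF.T
  TTF.FT
  TT...F
  TTF.F.
  TT.F..
Step 3: 5 trees catch fire, 7 burn out
  TTTFTT
  TTF..T
  TF...F
  TT....
  TF....
  TT....

TTTFTT
TTF..T
TF...F
TT....
TF....
TT....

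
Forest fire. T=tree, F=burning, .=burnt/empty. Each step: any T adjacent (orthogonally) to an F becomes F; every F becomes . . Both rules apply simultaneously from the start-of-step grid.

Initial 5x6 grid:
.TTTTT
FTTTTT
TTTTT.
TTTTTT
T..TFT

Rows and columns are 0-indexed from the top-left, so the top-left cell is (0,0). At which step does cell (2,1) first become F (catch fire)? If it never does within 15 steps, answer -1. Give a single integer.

Step 1: cell (2,1)='T' (+5 fires, +2 burnt)
Step 2: cell (2,1)='F' (+7 fires, +5 burnt)
  -> target ignites at step 2
Step 3: cell (2,1)='.' (+8 fires, +7 burnt)
Step 4: cell (2,1)='.' (+3 fires, +8 burnt)
Step 5: cell (2,1)='.' (+1 fires, +3 burnt)
Step 6: cell (2,1)='.' (+0 fires, +1 burnt)
  fire out at step 6

2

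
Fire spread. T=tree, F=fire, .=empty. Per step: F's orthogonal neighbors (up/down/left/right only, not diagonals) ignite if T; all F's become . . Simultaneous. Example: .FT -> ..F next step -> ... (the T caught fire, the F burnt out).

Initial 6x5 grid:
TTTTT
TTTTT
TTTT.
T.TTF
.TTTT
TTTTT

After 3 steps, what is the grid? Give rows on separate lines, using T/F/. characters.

Step 1: 2 trees catch fire, 1 burn out
  TTTTT
  TTTTT
  TTTT.
  T.TF.
  .TTTF
  TTTTT
Step 2: 4 trees catch fire, 2 burn out
  TTTTT
  TTTTT
  TTTF.
  T.F..
  .TTF.
  TTTTF
Step 3: 4 trees catch fire, 4 burn out
  TTTTT
  TTTFT
  TTF..
  T....
  .TF..
  TTTF.

TTTTT
TTTFT
TTF..
T....
.TF..
TTTF.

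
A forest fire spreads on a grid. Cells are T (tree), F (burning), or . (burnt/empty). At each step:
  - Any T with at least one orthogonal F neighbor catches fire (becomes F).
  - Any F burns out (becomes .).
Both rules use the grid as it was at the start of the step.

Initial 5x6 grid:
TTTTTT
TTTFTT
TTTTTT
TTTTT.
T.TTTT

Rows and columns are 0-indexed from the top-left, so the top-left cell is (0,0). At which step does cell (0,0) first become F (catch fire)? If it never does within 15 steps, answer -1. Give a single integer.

Step 1: cell (0,0)='T' (+4 fires, +1 burnt)
Step 2: cell (0,0)='T' (+7 fires, +4 burnt)
Step 3: cell (0,0)='T' (+8 fires, +7 burnt)
Step 4: cell (0,0)='F' (+5 fires, +8 burnt)
  -> target ignites at step 4
Step 5: cell (0,0)='.' (+2 fires, +5 burnt)
Step 6: cell (0,0)='.' (+1 fires, +2 burnt)
Step 7: cell (0,0)='.' (+0 fires, +1 burnt)
  fire out at step 7

4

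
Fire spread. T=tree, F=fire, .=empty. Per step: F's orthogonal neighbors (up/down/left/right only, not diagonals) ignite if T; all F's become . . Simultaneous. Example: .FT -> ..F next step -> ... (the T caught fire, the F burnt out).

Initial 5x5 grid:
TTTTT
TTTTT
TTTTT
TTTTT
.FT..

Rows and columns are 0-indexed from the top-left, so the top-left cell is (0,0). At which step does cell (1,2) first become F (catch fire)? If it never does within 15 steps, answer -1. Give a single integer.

Step 1: cell (1,2)='T' (+2 fires, +1 burnt)
Step 2: cell (1,2)='T' (+3 fires, +2 burnt)
Step 3: cell (1,2)='T' (+4 fires, +3 burnt)
Step 4: cell (1,2)='F' (+5 fires, +4 burnt)
  -> target ignites at step 4
Step 5: cell (1,2)='.' (+4 fires, +5 burnt)
Step 6: cell (1,2)='.' (+2 fires, +4 burnt)
Step 7: cell (1,2)='.' (+1 fires, +2 burnt)
Step 8: cell (1,2)='.' (+0 fires, +1 burnt)
  fire out at step 8

4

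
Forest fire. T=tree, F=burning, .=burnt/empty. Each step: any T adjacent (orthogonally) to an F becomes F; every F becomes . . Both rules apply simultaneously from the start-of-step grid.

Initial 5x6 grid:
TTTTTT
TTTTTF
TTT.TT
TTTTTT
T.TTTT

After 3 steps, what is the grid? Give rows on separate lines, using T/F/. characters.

Step 1: 3 trees catch fire, 1 burn out
  TTTTTF
  TTTTF.
  TTT.TF
  TTTTTT
  T.TTTT
Step 2: 4 trees catch fire, 3 burn out
  TTTTF.
  TTTF..
  TTT.F.
  TTTTTF
  T.TTTT
Step 3: 4 trees catch fire, 4 burn out
  TTTF..
  TTF...
  TTT...
  TTTTF.
  T.TTTF

TTTF..
TTF...
TTT...
TTTTF.
T.TTTF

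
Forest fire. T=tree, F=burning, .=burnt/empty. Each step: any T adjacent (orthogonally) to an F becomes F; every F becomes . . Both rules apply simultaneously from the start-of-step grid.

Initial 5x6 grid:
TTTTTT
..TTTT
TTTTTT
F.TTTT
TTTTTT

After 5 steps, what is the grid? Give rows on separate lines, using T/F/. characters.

Step 1: 2 trees catch fire, 1 burn out
  TTTTTT
  ..TTTT
  FTTTTT
  ..TTTT
  FTTTTT
Step 2: 2 trees catch fire, 2 burn out
  TTTTTT
  ..TTTT
  .FTTTT
  ..TTTT
  .FTTTT
Step 3: 2 trees catch fire, 2 burn out
  TTTTTT
  ..TTTT
  ..FTTT
  ..TTTT
  ..FTTT
Step 4: 4 trees catch fire, 2 burn out
  TTTTTT
  ..FTTT
  ...FTT
  ..FTTT
  ...FTT
Step 5: 5 trees catch fire, 4 burn out
  TTFTTT
  ...FTT
  ....FT
  ...FTT
  ....FT

TTFTTT
...FTT
....FT
...FTT
....FT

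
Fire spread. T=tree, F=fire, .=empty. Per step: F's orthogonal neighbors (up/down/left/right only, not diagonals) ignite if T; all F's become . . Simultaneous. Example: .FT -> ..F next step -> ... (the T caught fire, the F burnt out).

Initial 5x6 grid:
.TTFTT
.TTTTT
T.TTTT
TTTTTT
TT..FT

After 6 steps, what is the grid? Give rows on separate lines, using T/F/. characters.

Step 1: 5 trees catch fire, 2 burn out
  .TF.FT
  .TTFTT
  T.TTTT
  TTTTFT
  TT...F
Step 2: 8 trees catch fire, 5 burn out
  .F...F
  .TF.FT
  T.TFFT
  TTTF.F
  TT....
Step 3: 5 trees catch fire, 8 burn out
  ......
  .F...F
  T.F..F
  TTF...
  TT....
Step 4: 1 trees catch fire, 5 burn out
  ......
  ......
  T.....
  TF....
  TT....
Step 5: 2 trees catch fire, 1 burn out
  ......
  ......
  T.....
  F.....
  TF....
Step 6: 2 trees catch fire, 2 burn out
  ......
  ......
  F.....
  ......
  F.....

......
......
F.....
......
F.....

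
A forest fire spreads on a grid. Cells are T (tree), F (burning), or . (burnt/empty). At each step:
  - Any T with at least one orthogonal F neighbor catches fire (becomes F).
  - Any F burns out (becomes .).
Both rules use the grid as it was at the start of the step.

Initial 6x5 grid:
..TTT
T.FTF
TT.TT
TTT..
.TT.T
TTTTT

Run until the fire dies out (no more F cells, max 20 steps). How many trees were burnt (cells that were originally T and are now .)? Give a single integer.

Step 1: +4 fires, +2 burnt (F count now 4)
Step 2: +2 fires, +4 burnt (F count now 2)
Step 3: +0 fires, +2 burnt (F count now 0)
Fire out after step 3
Initially T: 20, now '.': 16
Total burnt (originally-T cells now '.'): 6

Answer: 6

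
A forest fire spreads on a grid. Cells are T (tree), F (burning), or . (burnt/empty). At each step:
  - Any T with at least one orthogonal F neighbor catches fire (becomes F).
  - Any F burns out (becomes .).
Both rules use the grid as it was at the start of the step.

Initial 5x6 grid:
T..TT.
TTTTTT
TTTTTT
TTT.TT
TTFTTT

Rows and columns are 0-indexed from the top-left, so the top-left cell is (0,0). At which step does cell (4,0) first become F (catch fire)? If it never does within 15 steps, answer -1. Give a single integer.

Step 1: cell (4,0)='T' (+3 fires, +1 burnt)
Step 2: cell (4,0)='F' (+4 fires, +3 burnt)
  -> target ignites at step 2
Step 3: cell (4,0)='.' (+6 fires, +4 burnt)
Step 4: cell (4,0)='.' (+5 fires, +6 burnt)
Step 5: cell (4,0)='.' (+4 fires, +5 burnt)
Step 6: cell (4,0)='.' (+3 fires, +4 burnt)
Step 7: cell (4,0)='.' (+0 fires, +3 burnt)
  fire out at step 7

2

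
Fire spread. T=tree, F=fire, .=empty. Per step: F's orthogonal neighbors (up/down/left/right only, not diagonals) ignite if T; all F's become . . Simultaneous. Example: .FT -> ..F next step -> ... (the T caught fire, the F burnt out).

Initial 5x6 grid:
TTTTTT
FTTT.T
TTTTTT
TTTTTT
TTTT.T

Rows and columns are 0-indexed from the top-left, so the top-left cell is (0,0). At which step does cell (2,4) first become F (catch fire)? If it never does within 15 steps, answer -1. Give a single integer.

Step 1: cell (2,4)='T' (+3 fires, +1 burnt)
Step 2: cell (2,4)='T' (+4 fires, +3 burnt)
Step 3: cell (2,4)='T' (+5 fires, +4 burnt)
Step 4: cell (2,4)='T' (+4 fires, +5 burnt)
Step 5: cell (2,4)='F' (+4 fires, +4 burnt)
  -> target ignites at step 5
Step 6: cell (2,4)='.' (+4 fires, +4 burnt)
Step 7: cell (2,4)='.' (+2 fires, +4 burnt)
Step 8: cell (2,4)='.' (+1 fires, +2 burnt)
Step 9: cell (2,4)='.' (+0 fires, +1 burnt)
  fire out at step 9

5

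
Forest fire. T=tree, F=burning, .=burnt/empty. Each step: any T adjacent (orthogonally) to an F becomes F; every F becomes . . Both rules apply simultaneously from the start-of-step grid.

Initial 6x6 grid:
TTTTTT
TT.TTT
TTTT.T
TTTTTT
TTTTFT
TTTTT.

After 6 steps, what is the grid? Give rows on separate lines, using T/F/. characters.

Step 1: 4 trees catch fire, 1 burn out
  TTTTTT
  TT.TTT
  TTTT.T
  TTTTFT
  TTTF.F
  TTTTF.
Step 2: 4 trees catch fire, 4 burn out
  TTTTTT
  TT.TTT
  TTTT.T
  TTTF.F
  TTF...
  TTTF..
Step 3: 5 trees catch fire, 4 burn out
  TTTTTT
  TT.TTT
  TTTF.F
  TTF...
  TF....
  TTF...
Step 4: 6 trees catch fire, 5 burn out
  TTTTTT
  TT.FTF
  TTF...
  TF....
  F.....
  TF....
Step 5: 6 trees catch fire, 6 burn out
  TTTFTF
  TT..F.
  TF....
  F.....
  ......
  F.....
Step 6: 4 trees catch fire, 6 burn out
  TTF.F.
  TF....
  F.....
  ......
  ......
  ......

TTF.F.
TF....
F.....
......
......
......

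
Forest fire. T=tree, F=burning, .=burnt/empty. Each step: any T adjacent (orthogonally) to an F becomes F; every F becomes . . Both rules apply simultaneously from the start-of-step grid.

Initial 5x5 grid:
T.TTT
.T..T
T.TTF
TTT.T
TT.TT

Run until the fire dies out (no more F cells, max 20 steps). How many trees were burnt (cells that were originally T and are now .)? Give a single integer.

Step 1: +3 fires, +1 burnt (F count now 3)
Step 2: +3 fires, +3 burnt (F count now 3)
Step 3: +3 fires, +3 burnt (F count now 3)
Step 4: +2 fires, +3 burnt (F count now 2)
Step 5: +2 fires, +2 burnt (F count now 2)
Step 6: +2 fires, +2 burnt (F count now 2)
Step 7: +0 fires, +2 burnt (F count now 0)
Fire out after step 7
Initially T: 17, now '.': 23
Total burnt (originally-T cells now '.'): 15

Answer: 15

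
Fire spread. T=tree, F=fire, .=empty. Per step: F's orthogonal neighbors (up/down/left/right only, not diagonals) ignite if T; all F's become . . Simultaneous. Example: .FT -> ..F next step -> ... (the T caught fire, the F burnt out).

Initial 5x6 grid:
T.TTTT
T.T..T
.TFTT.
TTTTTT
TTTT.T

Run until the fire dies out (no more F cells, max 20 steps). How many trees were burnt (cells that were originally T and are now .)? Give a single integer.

Answer: 20

Derivation:
Step 1: +4 fires, +1 burnt (F count now 4)
Step 2: +5 fires, +4 burnt (F count now 5)
Step 3: +5 fires, +5 burnt (F count now 5)
Step 4: +3 fires, +5 burnt (F count now 3)
Step 5: +2 fires, +3 burnt (F count now 2)
Step 6: +1 fires, +2 burnt (F count now 1)
Step 7: +0 fires, +1 burnt (F count now 0)
Fire out after step 7
Initially T: 22, now '.': 28
Total burnt (originally-T cells now '.'): 20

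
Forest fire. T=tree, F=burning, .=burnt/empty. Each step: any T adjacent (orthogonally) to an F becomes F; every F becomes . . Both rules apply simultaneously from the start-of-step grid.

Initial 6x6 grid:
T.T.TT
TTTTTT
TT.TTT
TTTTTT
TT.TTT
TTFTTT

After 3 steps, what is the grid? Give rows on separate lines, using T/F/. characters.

Step 1: 2 trees catch fire, 1 burn out
  T.T.TT
  TTTTTT
  TT.TTT
  TTTTTT
  TT.TTT
  TF.FTT
Step 2: 4 trees catch fire, 2 burn out
  T.T.TT
  TTTTTT
  TT.TTT
  TTTTTT
  TF.FTT
  F...FT
Step 3: 5 trees catch fire, 4 burn out
  T.T.TT
  TTTTTT
  TT.TTT
  TFTFTT
  F...FT
  .....F

T.T.TT
TTTTTT
TT.TTT
TFTFTT
F...FT
.....F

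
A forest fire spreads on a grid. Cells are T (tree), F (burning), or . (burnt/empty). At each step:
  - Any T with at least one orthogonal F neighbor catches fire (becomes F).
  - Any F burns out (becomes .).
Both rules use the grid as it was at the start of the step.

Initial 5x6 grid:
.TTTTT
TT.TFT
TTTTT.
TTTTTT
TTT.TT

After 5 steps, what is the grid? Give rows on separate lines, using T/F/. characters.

Step 1: 4 trees catch fire, 1 burn out
  .TTTFT
  TT.F.F
  TTTTF.
  TTTTTT
  TTT.TT
Step 2: 4 trees catch fire, 4 burn out
  .TTF.F
  TT....
  TTTF..
  TTTTFT
  TTT.TT
Step 3: 5 trees catch fire, 4 burn out
  .TF...
  TT....
  TTF...
  TTTF.F
  TTT.FT
Step 4: 4 trees catch fire, 5 burn out
  .F....
  TT....
  TF....
  TTF...
  TTT..F
Step 5: 4 trees catch fire, 4 burn out
  ......
  TF....
  F.....
  TF....
  TTF...

......
TF....
F.....
TF....
TTF...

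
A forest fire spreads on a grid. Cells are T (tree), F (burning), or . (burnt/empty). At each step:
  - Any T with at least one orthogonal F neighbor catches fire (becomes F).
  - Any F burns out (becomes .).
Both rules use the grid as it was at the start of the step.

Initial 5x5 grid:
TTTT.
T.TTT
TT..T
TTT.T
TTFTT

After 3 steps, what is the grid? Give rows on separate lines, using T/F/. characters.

Step 1: 3 trees catch fire, 1 burn out
  TTTT.
  T.TTT
  TT..T
  TTF.T
  TF.FT
Step 2: 3 trees catch fire, 3 burn out
  TTTT.
  T.TTT
  TT..T
  TF..T
  F...F
Step 3: 3 trees catch fire, 3 burn out
  TTTT.
  T.TTT
  TF..T
  F...F
  .....

TTTT.
T.TTT
TF..T
F...F
.....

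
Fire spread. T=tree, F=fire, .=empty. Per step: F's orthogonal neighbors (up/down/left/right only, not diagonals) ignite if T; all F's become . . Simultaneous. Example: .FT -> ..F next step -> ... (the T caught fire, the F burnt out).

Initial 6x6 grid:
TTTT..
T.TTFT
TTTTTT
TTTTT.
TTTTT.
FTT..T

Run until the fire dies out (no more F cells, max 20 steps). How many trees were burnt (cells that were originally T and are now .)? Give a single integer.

Step 1: +5 fires, +2 burnt (F count now 5)
Step 2: +8 fires, +5 burnt (F count now 8)
Step 3: +7 fires, +8 burnt (F count now 7)
Step 4: +5 fires, +7 burnt (F count now 5)
Step 5: +1 fires, +5 burnt (F count now 1)
Step 6: +0 fires, +1 burnt (F count now 0)
Fire out after step 6
Initially T: 27, now '.': 35
Total burnt (originally-T cells now '.'): 26

Answer: 26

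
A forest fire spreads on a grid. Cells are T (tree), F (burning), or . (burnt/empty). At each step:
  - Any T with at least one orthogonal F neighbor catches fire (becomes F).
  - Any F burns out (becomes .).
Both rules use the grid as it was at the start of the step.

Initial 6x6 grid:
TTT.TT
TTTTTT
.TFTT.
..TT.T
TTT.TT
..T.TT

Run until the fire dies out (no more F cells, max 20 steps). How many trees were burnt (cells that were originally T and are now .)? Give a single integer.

Step 1: +4 fires, +1 burnt (F count now 4)
Step 2: +6 fires, +4 burnt (F count now 6)
Step 3: +5 fires, +6 burnt (F count now 5)
Step 4: +4 fires, +5 burnt (F count now 4)
Step 5: +1 fires, +4 burnt (F count now 1)
Step 6: +0 fires, +1 burnt (F count now 0)
Fire out after step 6
Initially T: 25, now '.': 31
Total burnt (originally-T cells now '.'): 20

Answer: 20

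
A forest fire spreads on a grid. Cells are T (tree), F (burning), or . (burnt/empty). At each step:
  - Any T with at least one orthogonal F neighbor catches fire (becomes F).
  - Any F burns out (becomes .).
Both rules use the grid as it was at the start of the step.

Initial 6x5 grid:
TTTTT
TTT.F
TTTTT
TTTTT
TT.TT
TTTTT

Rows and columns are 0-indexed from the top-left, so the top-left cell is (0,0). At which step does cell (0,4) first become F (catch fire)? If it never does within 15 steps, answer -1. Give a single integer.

Step 1: cell (0,4)='F' (+2 fires, +1 burnt)
  -> target ignites at step 1
Step 2: cell (0,4)='.' (+3 fires, +2 burnt)
Step 3: cell (0,4)='.' (+4 fires, +3 burnt)
Step 4: cell (0,4)='.' (+6 fires, +4 burnt)
Step 5: cell (0,4)='.' (+5 fires, +6 burnt)
Step 6: cell (0,4)='.' (+4 fires, +5 burnt)
Step 7: cell (0,4)='.' (+2 fires, +4 burnt)
Step 8: cell (0,4)='.' (+1 fires, +2 burnt)
Step 9: cell (0,4)='.' (+0 fires, +1 burnt)
  fire out at step 9

1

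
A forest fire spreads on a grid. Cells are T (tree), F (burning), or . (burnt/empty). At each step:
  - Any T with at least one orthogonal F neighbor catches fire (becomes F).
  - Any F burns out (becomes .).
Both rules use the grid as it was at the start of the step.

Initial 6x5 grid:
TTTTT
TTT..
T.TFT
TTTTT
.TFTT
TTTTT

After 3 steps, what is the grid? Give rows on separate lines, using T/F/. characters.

Step 1: 7 trees catch fire, 2 burn out
  TTTTT
  TTT..
  T.F.F
  TTFFT
  .F.FT
  TTFTT
Step 2: 6 trees catch fire, 7 burn out
  TTTTT
  TTF..
  T....
  TF..F
  ....F
  TF.FT
Step 3: 5 trees catch fire, 6 burn out
  TTFTT
  TF...
  T....
  F....
  .....
  F...F

TTFTT
TF...
T....
F....
.....
F...F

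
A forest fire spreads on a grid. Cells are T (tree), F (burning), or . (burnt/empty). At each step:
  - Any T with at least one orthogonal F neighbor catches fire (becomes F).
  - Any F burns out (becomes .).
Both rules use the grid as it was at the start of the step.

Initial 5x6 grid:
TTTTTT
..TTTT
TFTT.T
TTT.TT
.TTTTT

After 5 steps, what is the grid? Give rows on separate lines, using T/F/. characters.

Step 1: 3 trees catch fire, 1 burn out
  TTTTTT
  ..TTTT
  F.FT.T
  TFT.TT
  .TTTTT
Step 2: 5 trees catch fire, 3 burn out
  TTTTTT
  ..FTTT
  ...F.T
  F.F.TT
  .FTTTT
Step 3: 3 trees catch fire, 5 burn out
  TTFTTT
  ...FTT
  .....T
  ....TT
  ..FTTT
Step 4: 4 trees catch fire, 3 burn out
  TF.FTT
  ....FT
  .....T
  ....TT
  ...FTT
Step 5: 4 trees catch fire, 4 burn out
  F...FT
  .....F
  .....T
  ....TT
  ....FT

F...FT
.....F
.....T
....TT
....FT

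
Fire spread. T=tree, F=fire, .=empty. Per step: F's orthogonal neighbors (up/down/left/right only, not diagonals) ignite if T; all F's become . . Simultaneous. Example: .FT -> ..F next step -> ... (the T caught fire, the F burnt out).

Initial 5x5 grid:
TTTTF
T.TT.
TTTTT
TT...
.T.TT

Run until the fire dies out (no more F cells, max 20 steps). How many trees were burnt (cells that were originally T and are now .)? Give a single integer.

Answer: 15

Derivation:
Step 1: +1 fires, +1 burnt (F count now 1)
Step 2: +2 fires, +1 burnt (F count now 2)
Step 3: +3 fires, +2 burnt (F count now 3)
Step 4: +3 fires, +3 burnt (F count now 3)
Step 5: +2 fires, +3 burnt (F count now 2)
Step 6: +2 fires, +2 burnt (F count now 2)
Step 7: +2 fires, +2 burnt (F count now 2)
Step 8: +0 fires, +2 burnt (F count now 0)
Fire out after step 8
Initially T: 17, now '.': 23
Total burnt (originally-T cells now '.'): 15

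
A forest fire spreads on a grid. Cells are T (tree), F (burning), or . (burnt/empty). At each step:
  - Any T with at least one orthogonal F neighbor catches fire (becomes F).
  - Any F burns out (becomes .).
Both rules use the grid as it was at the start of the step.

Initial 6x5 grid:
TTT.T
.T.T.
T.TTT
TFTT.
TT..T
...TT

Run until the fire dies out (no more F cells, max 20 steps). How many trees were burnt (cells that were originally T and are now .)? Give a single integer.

Step 1: +3 fires, +1 burnt (F count now 3)
Step 2: +4 fires, +3 burnt (F count now 4)
Step 3: +1 fires, +4 burnt (F count now 1)
Step 4: +2 fires, +1 burnt (F count now 2)
Step 5: +0 fires, +2 burnt (F count now 0)
Fire out after step 5
Initially T: 18, now '.': 22
Total burnt (originally-T cells now '.'): 10

Answer: 10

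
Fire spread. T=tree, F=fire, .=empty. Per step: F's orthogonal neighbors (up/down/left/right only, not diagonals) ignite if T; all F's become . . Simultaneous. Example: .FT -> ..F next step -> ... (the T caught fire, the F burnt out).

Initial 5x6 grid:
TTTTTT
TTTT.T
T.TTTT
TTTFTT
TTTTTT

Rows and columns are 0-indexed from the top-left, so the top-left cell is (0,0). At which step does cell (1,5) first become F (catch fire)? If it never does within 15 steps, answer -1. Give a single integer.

Step 1: cell (1,5)='T' (+4 fires, +1 burnt)
Step 2: cell (1,5)='T' (+7 fires, +4 burnt)
Step 3: cell (1,5)='T' (+6 fires, +7 burnt)
Step 4: cell (1,5)='F' (+6 fires, +6 burnt)
  -> target ignites at step 4
Step 5: cell (1,5)='.' (+3 fires, +6 burnt)
Step 6: cell (1,5)='.' (+1 fires, +3 burnt)
Step 7: cell (1,5)='.' (+0 fires, +1 burnt)
  fire out at step 7

4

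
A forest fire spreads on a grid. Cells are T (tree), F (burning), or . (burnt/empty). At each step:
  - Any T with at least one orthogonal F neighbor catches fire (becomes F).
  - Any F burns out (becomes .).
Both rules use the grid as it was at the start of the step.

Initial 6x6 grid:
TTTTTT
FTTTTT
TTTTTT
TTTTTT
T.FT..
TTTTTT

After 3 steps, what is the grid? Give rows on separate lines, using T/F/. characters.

Step 1: 6 trees catch fire, 2 burn out
  FTTTTT
  .FTTTT
  FTTTTT
  TTFTTT
  T..F..
  TTFTTT
Step 2: 9 trees catch fire, 6 burn out
  .FTTTT
  ..FTTT
  .FFTTT
  FF.FTT
  T.....
  TF.FTT
Step 3: 7 trees catch fire, 9 burn out
  ..FTTT
  ...FTT
  ...FTT
  ....FT
  F.....
  F...FT

..FTTT
...FTT
...FTT
....FT
F.....
F...FT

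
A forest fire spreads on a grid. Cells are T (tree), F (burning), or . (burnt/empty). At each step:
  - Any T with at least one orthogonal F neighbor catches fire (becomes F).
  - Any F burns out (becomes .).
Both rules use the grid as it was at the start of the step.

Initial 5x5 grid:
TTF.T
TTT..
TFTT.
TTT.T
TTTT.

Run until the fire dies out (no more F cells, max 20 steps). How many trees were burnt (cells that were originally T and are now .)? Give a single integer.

Answer: 15

Derivation:
Step 1: +6 fires, +2 burnt (F count now 6)
Step 2: +6 fires, +6 burnt (F count now 6)
Step 3: +2 fires, +6 burnt (F count now 2)
Step 4: +1 fires, +2 burnt (F count now 1)
Step 5: +0 fires, +1 burnt (F count now 0)
Fire out after step 5
Initially T: 17, now '.': 23
Total burnt (originally-T cells now '.'): 15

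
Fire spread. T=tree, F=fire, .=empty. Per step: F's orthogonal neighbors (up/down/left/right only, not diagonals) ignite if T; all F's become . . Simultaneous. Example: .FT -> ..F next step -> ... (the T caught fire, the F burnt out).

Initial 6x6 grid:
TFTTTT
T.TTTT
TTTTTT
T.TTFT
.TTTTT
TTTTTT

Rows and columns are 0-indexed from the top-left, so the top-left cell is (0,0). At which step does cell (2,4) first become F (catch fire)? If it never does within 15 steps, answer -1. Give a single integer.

Step 1: cell (2,4)='F' (+6 fires, +2 burnt)
  -> target ignites at step 1
Step 2: cell (2,4)='.' (+10 fires, +6 burnt)
Step 3: cell (2,4)='.' (+8 fires, +10 burnt)
Step 4: cell (2,4)='.' (+5 fires, +8 burnt)
Step 5: cell (2,4)='.' (+1 fires, +5 burnt)
Step 6: cell (2,4)='.' (+1 fires, +1 burnt)
Step 7: cell (2,4)='.' (+0 fires, +1 burnt)
  fire out at step 7

1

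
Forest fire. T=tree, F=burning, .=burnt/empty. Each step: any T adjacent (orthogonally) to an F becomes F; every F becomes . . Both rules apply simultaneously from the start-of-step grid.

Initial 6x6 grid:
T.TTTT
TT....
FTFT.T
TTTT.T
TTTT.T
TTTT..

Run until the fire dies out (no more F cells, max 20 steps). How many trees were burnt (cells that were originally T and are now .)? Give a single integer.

Answer: 17

Derivation:
Step 1: +5 fires, +2 burnt (F count now 5)
Step 2: +6 fires, +5 burnt (F count now 6)
Step 3: +4 fires, +6 burnt (F count now 4)
Step 4: +2 fires, +4 burnt (F count now 2)
Step 5: +0 fires, +2 burnt (F count now 0)
Fire out after step 5
Initially T: 24, now '.': 29
Total burnt (originally-T cells now '.'): 17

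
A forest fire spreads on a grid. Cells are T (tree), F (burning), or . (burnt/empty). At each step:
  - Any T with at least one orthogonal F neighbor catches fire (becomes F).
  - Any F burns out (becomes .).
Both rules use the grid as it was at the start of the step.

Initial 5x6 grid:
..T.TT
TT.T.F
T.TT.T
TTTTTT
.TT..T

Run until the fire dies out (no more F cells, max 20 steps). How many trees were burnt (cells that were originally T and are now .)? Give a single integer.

Step 1: +2 fires, +1 burnt (F count now 2)
Step 2: +2 fires, +2 burnt (F count now 2)
Step 3: +2 fires, +2 burnt (F count now 2)
Step 4: +1 fires, +2 burnt (F count now 1)
Step 5: +2 fires, +1 burnt (F count now 2)
Step 6: +4 fires, +2 burnt (F count now 4)
Step 7: +2 fires, +4 burnt (F count now 2)
Step 8: +1 fires, +2 burnt (F count now 1)
Step 9: +1 fires, +1 burnt (F count now 1)
Step 10: +1 fires, +1 burnt (F count now 1)
Step 11: +0 fires, +1 burnt (F count now 0)
Fire out after step 11
Initially T: 19, now '.': 29
Total burnt (originally-T cells now '.'): 18

Answer: 18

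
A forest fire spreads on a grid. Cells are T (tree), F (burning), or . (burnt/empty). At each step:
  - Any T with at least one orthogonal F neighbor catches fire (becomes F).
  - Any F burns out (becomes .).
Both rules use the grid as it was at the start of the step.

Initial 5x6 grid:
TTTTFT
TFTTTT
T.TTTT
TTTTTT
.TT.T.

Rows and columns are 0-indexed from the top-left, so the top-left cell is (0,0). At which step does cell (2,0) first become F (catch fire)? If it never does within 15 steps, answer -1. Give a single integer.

Step 1: cell (2,0)='T' (+6 fires, +2 burnt)
Step 2: cell (2,0)='F' (+7 fires, +6 burnt)
  -> target ignites at step 2
Step 3: cell (2,0)='.' (+5 fires, +7 burnt)
Step 4: cell (2,0)='.' (+5 fires, +5 burnt)
Step 5: cell (2,0)='.' (+1 fires, +5 burnt)
Step 6: cell (2,0)='.' (+0 fires, +1 burnt)
  fire out at step 6

2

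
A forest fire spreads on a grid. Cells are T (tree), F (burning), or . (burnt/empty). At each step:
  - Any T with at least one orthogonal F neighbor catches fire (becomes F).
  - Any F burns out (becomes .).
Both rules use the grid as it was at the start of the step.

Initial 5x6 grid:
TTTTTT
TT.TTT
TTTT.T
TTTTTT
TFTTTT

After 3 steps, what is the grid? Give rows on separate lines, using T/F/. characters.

Step 1: 3 trees catch fire, 1 burn out
  TTTTTT
  TT.TTT
  TTTT.T
  TFTTTT
  F.FTTT
Step 2: 4 trees catch fire, 3 burn out
  TTTTTT
  TT.TTT
  TFTT.T
  F.FTTT
  ...FTT
Step 3: 5 trees catch fire, 4 burn out
  TTTTTT
  TF.TTT
  F.FT.T
  ...FTT
  ....FT

TTTTTT
TF.TTT
F.FT.T
...FTT
....FT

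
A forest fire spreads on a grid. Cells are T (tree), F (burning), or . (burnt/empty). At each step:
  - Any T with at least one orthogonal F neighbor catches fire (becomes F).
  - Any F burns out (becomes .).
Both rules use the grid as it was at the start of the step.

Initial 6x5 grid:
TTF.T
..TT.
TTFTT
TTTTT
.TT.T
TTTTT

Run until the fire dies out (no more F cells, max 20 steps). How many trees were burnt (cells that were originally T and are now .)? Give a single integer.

Step 1: +5 fires, +2 burnt (F count now 5)
Step 2: +7 fires, +5 burnt (F count now 7)
Step 3: +4 fires, +7 burnt (F count now 4)
Step 4: +3 fires, +4 burnt (F count now 3)
Step 5: +2 fires, +3 burnt (F count now 2)
Step 6: +0 fires, +2 burnt (F count now 0)
Fire out after step 6
Initially T: 22, now '.': 29
Total burnt (originally-T cells now '.'): 21

Answer: 21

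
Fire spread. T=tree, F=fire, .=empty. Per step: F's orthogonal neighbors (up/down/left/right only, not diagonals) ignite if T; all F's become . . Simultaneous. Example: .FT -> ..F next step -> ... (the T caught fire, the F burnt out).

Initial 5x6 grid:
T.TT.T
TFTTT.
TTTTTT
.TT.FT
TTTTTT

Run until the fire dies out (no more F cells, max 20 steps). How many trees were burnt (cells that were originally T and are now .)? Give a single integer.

Step 1: +6 fires, +2 burnt (F count now 6)
Step 2: +11 fires, +6 burnt (F count now 11)
Step 3: +4 fires, +11 burnt (F count now 4)
Step 4: +1 fires, +4 burnt (F count now 1)
Step 5: +0 fires, +1 burnt (F count now 0)
Fire out after step 5
Initially T: 23, now '.': 29
Total burnt (originally-T cells now '.'): 22

Answer: 22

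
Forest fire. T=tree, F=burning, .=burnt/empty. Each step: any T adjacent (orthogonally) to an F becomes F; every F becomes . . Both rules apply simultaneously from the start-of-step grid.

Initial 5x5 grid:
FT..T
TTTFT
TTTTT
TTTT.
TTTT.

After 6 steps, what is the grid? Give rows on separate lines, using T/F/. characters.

Step 1: 5 trees catch fire, 2 burn out
  .F..T
  FTF.F
  TTTFT
  TTTT.
  TTTT.
Step 2: 6 trees catch fire, 5 burn out
  ....F
  .F...
  FTF.F
  TTTF.
  TTTT.
Step 3: 4 trees catch fire, 6 burn out
  .....
  .....
  .F...
  FTF..
  TTTF.
Step 4: 3 trees catch fire, 4 burn out
  .....
  .....
  .....
  .F...
  FTF..
Step 5: 1 trees catch fire, 3 burn out
  .....
  .....
  .....
  .....
  .F...
Step 6: 0 trees catch fire, 1 burn out
  .....
  .....
  .....
  .....
  .....

.....
.....
.....
.....
.....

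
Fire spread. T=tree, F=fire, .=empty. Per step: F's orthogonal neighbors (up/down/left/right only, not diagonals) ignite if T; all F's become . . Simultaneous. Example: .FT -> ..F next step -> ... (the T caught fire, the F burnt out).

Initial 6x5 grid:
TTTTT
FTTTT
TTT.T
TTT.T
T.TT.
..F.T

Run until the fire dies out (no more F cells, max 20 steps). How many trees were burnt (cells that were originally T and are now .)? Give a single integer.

Step 1: +4 fires, +2 burnt (F count now 4)
Step 2: +6 fires, +4 burnt (F count now 6)
Step 3: +5 fires, +6 burnt (F count now 5)
Step 4: +2 fires, +5 burnt (F count now 2)
Step 5: +2 fires, +2 burnt (F count now 2)
Step 6: +1 fires, +2 burnt (F count now 1)
Step 7: +0 fires, +1 burnt (F count now 0)
Fire out after step 7
Initially T: 21, now '.': 29
Total burnt (originally-T cells now '.'): 20

Answer: 20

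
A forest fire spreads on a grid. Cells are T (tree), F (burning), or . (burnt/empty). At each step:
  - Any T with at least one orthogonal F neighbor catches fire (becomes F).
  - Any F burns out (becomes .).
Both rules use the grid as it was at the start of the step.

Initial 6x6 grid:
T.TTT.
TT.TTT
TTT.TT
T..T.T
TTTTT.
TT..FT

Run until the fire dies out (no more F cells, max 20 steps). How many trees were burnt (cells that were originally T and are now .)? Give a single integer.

Step 1: +2 fires, +1 burnt (F count now 2)
Step 2: +1 fires, +2 burnt (F count now 1)
Step 3: +2 fires, +1 burnt (F count now 2)
Step 4: +1 fires, +2 burnt (F count now 1)
Step 5: +2 fires, +1 burnt (F count now 2)
Step 6: +2 fires, +2 burnt (F count now 2)
Step 7: +1 fires, +2 burnt (F count now 1)
Step 8: +2 fires, +1 burnt (F count now 2)
Step 9: +3 fires, +2 burnt (F count now 3)
Step 10: +0 fires, +3 burnt (F count now 0)
Fire out after step 10
Initially T: 25, now '.': 27
Total burnt (originally-T cells now '.'): 16

Answer: 16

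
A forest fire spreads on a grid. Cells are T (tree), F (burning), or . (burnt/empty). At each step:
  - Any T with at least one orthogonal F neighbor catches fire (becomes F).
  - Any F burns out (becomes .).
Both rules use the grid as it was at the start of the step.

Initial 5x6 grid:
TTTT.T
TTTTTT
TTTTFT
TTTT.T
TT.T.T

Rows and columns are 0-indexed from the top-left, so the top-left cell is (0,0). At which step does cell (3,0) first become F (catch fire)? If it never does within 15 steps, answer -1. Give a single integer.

Step 1: cell (3,0)='T' (+3 fires, +1 burnt)
Step 2: cell (3,0)='T' (+5 fires, +3 burnt)
Step 3: cell (3,0)='T' (+7 fires, +5 burnt)
Step 4: cell (3,0)='T' (+4 fires, +7 burnt)
Step 5: cell (3,0)='F' (+4 fires, +4 burnt)
  -> target ignites at step 5
Step 6: cell (3,0)='.' (+2 fires, +4 burnt)
Step 7: cell (3,0)='.' (+0 fires, +2 burnt)
  fire out at step 7

5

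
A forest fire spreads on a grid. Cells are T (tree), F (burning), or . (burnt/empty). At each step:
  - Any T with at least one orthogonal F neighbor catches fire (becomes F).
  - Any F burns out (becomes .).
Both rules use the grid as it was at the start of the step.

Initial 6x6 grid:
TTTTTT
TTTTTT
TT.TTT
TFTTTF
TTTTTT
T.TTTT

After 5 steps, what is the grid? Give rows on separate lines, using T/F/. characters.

Step 1: 7 trees catch fire, 2 burn out
  TTTTTT
  TTTTTT
  TF.TTF
  F.FTF.
  TFTTTF
  T.TTTT
Step 2: 9 trees catch fire, 7 burn out
  TTTTTT
  TFTTTF
  F..TF.
  ...F..
  F.FTF.
  T.TTTF
Step 3: 10 trees catch fire, 9 burn out
  TFTTTF
  F.FTF.
  ...F..
  ......
  ...F..
  F.FTF.
Step 4: 5 trees catch fire, 10 burn out
  F.FTF.
  ...F..
  ......
  ......
  ......
  ...F..
Step 5: 1 trees catch fire, 5 burn out
  ...F..
  ......
  ......
  ......
  ......
  ......

...F..
......
......
......
......
......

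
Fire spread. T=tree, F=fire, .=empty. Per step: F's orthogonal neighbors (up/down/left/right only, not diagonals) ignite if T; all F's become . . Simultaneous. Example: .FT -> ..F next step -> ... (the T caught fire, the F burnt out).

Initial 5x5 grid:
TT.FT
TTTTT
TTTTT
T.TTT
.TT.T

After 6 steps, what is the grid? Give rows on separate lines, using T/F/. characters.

Step 1: 2 trees catch fire, 1 burn out
  TT..F
  TTTFT
  TTTTT
  T.TTT
  .TT.T
Step 2: 3 trees catch fire, 2 burn out
  TT...
  TTF.F
  TTTFT
  T.TTT
  .TT.T
Step 3: 4 trees catch fire, 3 burn out
  TT...
  TF...
  TTF.F
  T.TFT
  .TT.T
Step 4: 5 trees catch fire, 4 burn out
  TF...
  F....
  TF...
  T.F.F
  .TT.T
Step 5: 4 trees catch fire, 5 burn out
  F....
  .....
  F....
  T....
  .TF.F
Step 6: 2 trees catch fire, 4 burn out
  .....
  .....
  .....
  F....
  .F...

.....
.....
.....
F....
.F...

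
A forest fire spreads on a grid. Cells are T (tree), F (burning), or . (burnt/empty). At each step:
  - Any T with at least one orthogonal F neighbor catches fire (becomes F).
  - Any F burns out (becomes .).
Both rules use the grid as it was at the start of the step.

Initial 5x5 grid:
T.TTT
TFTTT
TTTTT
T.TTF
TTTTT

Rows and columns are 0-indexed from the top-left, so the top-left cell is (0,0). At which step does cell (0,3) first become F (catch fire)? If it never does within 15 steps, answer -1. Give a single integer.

Step 1: cell (0,3)='T' (+6 fires, +2 burnt)
Step 2: cell (0,3)='T' (+9 fires, +6 burnt)
Step 3: cell (0,3)='F' (+4 fires, +9 burnt)
  -> target ignites at step 3
Step 4: cell (0,3)='.' (+2 fires, +4 burnt)
Step 5: cell (0,3)='.' (+0 fires, +2 burnt)
  fire out at step 5

3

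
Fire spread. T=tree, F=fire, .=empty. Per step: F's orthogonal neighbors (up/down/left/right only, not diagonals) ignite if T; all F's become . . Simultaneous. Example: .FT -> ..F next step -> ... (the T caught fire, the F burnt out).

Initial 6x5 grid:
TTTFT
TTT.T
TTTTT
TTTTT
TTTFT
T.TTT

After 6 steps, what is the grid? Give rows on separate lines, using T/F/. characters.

Step 1: 6 trees catch fire, 2 burn out
  TTF.F
  TTT.T
  TTTTT
  TTTFT
  TTF.F
  T.TFT
Step 2: 9 trees catch fire, 6 burn out
  TF...
  TTF.F
  TTTFT
  TTF.F
  TF...
  T.F.F
Step 3: 6 trees catch fire, 9 burn out
  F....
  TF...
  TTF.F
  TF...
  F....
  T....
Step 4: 4 trees catch fire, 6 burn out
  .....
  F....
  TF...
  F....
  .....
  F....
Step 5: 1 trees catch fire, 4 burn out
  .....
  .....
  F....
  .....
  .....
  .....
Step 6: 0 trees catch fire, 1 burn out
  .....
  .....
  .....
  .....
  .....
  .....

.....
.....
.....
.....
.....
.....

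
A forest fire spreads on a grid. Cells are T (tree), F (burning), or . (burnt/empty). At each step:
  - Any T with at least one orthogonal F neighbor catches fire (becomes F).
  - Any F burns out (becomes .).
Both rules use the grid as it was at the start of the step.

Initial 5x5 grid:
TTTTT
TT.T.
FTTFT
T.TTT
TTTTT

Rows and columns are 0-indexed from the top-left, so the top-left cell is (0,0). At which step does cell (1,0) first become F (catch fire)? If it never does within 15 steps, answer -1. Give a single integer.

Step 1: cell (1,0)='F' (+7 fires, +2 burnt)
  -> target ignites at step 1
Step 2: cell (1,0)='.' (+7 fires, +7 burnt)
Step 3: cell (1,0)='.' (+6 fires, +7 burnt)
Step 4: cell (1,0)='.' (+0 fires, +6 burnt)
  fire out at step 4

1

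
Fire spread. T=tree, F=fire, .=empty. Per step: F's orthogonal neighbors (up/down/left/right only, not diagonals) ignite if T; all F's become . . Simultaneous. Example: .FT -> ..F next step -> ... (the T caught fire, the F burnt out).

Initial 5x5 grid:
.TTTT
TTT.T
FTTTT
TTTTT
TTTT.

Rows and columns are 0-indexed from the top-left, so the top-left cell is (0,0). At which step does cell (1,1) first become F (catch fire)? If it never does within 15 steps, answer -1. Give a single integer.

Step 1: cell (1,1)='T' (+3 fires, +1 burnt)
Step 2: cell (1,1)='F' (+4 fires, +3 burnt)
  -> target ignites at step 2
Step 3: cell (1,1)='.' (+5 fires, +4 burnt)
Step 4: cell (1,1)='.' (+4 fires, +5 burnt)
Step 5: cell (1,1)='.' (+4 fires, +4 burnt)
Step 6: cell (1,1)='.' (+1 fires, +4 burnt)
Step 7: cell (1,1)='.' (+0 fires, +1 burnt)
  fire out at step 7

2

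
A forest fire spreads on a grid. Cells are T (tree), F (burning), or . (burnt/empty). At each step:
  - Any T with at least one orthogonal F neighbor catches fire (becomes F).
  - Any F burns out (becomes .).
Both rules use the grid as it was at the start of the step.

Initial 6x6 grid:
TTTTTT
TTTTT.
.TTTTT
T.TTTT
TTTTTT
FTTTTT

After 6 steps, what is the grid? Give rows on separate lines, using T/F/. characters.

Step 1: 2 trees catch fire, 1 burn out
  TTTTTT
  TTTTT.
  .TTTTT
  T.TTTT
  FTTTTT
  .FTTTT
Step 2: 3 trees catch fire, 2 burn out
  TTTTTT
  TTTTT.
  .TTTTT
  F.TTTT
  .FTTTT
  ..FTTT
Step 3: 2 trees catch fire, 3 burn out
  TTTTTT
  TTTTT.
  .TTTTT
  ..TTTT
  ..FTTT
  ...FTT
Step 4: 3 trees catch fire, 2 burn out
  TTTTTT
  TTTTT.
  .TTTTT
  ..FTTT
  ...FTT
  ....FT
Step 5: 4 trees catch fire, 3 burn out
  TTTTTT
  TTTTT.
  .TFTTT
  ...FTT
  ....FT
  .....F
Step 6: 5 trees catch fire, 4 burn out
  TTTTTT
  TTFTT.
  .F.FTT
  ....FT
  .....F
  ......

TTTTTT
TTFTT.
.F.FTT
....FT
.....F
......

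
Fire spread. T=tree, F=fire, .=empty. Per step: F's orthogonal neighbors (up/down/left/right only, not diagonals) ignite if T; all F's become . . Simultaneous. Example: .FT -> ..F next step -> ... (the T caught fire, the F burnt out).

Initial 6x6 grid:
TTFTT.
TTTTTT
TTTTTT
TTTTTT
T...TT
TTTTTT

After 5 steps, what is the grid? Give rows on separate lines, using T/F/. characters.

Step 1: 3 trees catch fire, 1 burn out
  TF.FT.
  TTFTTT
  TTTTTT
  TTTTTT
  T...TT
  TTTTTT
Step 2: 5 trees catch fire, 3 burn out
  F...F.
  TF.FTT
  TTFTTT
  TTTTTT
  T...TT
  TTTTTT
Step 3: 5 trees catch fire, 5 burn out
  ......
  F...FT
  TF.FTT
  TTFTTT
  T...TT
  TTTTTT
Step 4: 5 trees catch fire, 5 burn out
  ......
  .....F
  F...FT
  TF.FTT
  T...TT
  TTTTTT
Step 5: 3 trees catch fire, 5 burn out
  ......
  ......
  .....F
  F...FT
  T...TT
  TTTTTT

......
......
.....F
F...FT
T...TT
TTTTTT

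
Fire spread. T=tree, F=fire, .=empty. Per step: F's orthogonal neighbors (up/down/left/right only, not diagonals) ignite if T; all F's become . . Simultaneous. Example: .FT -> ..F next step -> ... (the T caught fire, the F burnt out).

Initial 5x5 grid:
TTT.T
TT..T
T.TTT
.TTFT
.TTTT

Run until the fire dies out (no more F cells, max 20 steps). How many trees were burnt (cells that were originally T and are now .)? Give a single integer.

Answer: 12

Derivation:
Step 1: +4 fires, +1 burnt (F count now 4)
Step 2: +5 fires, +4 burnt (F count now 5)
Step 3: +2 fires, +5 burnt (F count now 2)
Step 4: +1 fires, +2 burnt (F count now 1)
Step 5: +0 fires, +1 burnt (F count now 0)
Fire out after step 5
Initially T: 18, now '.': 19
Total burnt (originally-T cells now '.'): 12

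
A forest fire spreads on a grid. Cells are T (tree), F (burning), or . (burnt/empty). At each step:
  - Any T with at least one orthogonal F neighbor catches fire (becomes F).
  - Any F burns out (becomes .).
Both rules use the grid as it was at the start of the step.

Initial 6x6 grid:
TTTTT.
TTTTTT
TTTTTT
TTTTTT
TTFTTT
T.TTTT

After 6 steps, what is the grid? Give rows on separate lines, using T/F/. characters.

Step 1: 4 trees catch fire, 1 burn out
  TTTTT.
  TTTTTT
  TTTTTT
  TTFTTT
  TF.FTT
  T.FTTT
Step 2: 6 trees catch fire, 4 burn out
  TTTTT.
  TTTTTT
  TTFTTT
  TF.FTT
  F...FT
  T..FTT
Step 3: 8 trees catch fire, 6 burn out
  TTTTT.
  TTFTTT
  TF.FTT
  F...FT
  .....F
  F...FT
Step 4: 7 trees catch fire, 8 burn out
  TTFTT.
  TF.FTT
  F...FT
  .....F
  ......
  .....F
Step 5: 5 trees catch fire, 7 burn out
  TF.FT.
  F...FT
  .....F
  ......
  ......
  ......
Step 6: 3 trees catch fire, 5 burn out
  F...F.
  .....F
  ......
  ......
  ......
  ......

F...F.
.....F
......
......
......
......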